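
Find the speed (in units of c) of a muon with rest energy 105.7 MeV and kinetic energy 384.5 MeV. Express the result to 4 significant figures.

γ = 1 + K/(mc²) = 1 + 384.5/105.7 = 4.6377.
β = √(1 − 1/γ²) = √(1 − 0.0464938) = √0.9535062 = 0.9765.

0.9765c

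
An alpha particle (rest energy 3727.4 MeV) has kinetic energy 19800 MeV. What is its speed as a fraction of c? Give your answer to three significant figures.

K = (γ−1)mc², so γ = 1 + 19800/3727.4 = 6.312.
Then v/c = √(1 − γ⁻²) = √(1 − 0.0250996) = √0.9749004 = 0.987.

0.987c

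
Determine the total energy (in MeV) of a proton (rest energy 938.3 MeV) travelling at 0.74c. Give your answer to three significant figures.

1400 MeV

β² = 0.5476, so γ = 1/√0.4524 = 1.4868.
Total energy: E = γmc² = 1.4868 × 938.3 MeV = 1400 MeV.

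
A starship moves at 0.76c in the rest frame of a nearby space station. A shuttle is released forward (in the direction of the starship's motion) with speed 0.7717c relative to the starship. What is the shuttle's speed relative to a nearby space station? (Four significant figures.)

0.9655c

Relativistic velocity addition: u = (u' + v)/(1 + u'v/c²), with u' = 0.7717c and v = 0.76c.
Numerator: 0.7717 + 0.76 = 1.5317. Denominator: 1 + (0.7717)(0.76) = 1.586492.
u = 1.5317/1.586492 = 0.96546, so the speed is 0.9655c.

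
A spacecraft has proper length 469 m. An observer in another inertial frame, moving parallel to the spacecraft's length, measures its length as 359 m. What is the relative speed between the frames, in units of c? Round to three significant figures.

Length contraction gives γ = L₀/L = 469/359 = 1.3064.
β = √(1 − 1/γ²) = √0.414067 = 0.643.

0.643c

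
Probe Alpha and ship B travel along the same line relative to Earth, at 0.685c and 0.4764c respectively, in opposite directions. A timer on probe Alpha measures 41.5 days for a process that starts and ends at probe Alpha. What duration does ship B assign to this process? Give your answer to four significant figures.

85.93 days

Transform probe Alpha's velocity into ship B's frame: (0.685 + 0.4764)/(1 + 0.685·0.4764) = 1.1614/1.326334, so the relative speed is 0.87565c.
At |u| = 0.87565c, γ = (1 − 0.766763)^(−1/2) = 2.0706.
Probe Alpha's interval is proper; time dilation gives Δt_B = γΔτ = 2.0706 × 41.5 days = 85.93 days.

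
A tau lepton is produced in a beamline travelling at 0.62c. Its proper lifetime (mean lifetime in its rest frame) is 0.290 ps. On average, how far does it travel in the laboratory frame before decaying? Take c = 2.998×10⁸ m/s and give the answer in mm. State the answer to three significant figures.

0.0687 mm

γ = 1/√(1 − β²) = 1/√(1 − 0.3844) = 1/√0.6156 = 1/0.784602 = 1.2745.
Lab-frame lifetime: Δt = γτ = 1.2745 × 0.290 ps = 0.3696 ps.
Distance: d = vΔt = 0.62 × 2.998×10⁸ m/s × 3.6960×10^-13 s = 6.87×10^-5 m = 0.0687 mm.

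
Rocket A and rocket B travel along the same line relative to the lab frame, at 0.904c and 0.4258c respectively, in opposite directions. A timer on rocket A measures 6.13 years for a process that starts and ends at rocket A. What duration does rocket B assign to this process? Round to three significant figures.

Transform rocket A's velocity into rocket B's frame: (0.904 + 0.4258)/(1 + 0.904·0.4258) = 1.3298/1.3849232, so the relative speed is 0.9602c.
At |u| = 0.9602c, γ = (1 − 0.921984)^(−1/2) = 3.5802.
Rocket A's interval is proper; time dilation gives Δt_B = γΔτ = 3.5802 × 6.13 years = 21.9 years.

21.9 years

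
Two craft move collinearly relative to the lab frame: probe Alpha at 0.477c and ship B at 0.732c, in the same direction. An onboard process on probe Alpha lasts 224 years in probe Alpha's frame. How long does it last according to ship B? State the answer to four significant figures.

243.5 years

Transform probe Alpha's velocity into ship B's frame: (0.477 − 0.732)/(1 − 0.477·0.732) = −0.255/0.650836, so the relative speed is 0.3918c.
At |u| = 0.3918c, γ = (1 − 0.153507)^(−1/2) = 1.0869.
The clock on probe Alpha records proper time, so ship B measures Δt = γΔτ = 1.0869 × 224 = 243.5 years.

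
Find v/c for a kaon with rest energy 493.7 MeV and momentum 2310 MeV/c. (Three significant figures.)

pc/(mc²) = 2310/493.7 = 4.679 = βγ = β/√(1−β²).
So β² = x²/(1 + x²) with x = 4.679: x² = 21.893, β² = 21.893/22.893 = 0.956319, β = 0.978.

0.978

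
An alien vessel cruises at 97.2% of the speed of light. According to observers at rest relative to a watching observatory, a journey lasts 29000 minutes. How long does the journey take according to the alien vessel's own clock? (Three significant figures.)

6810 minutes

γ = 1/√(1 − β²) = 1/√(1 − 0.944784) = 1/√0.055216 = 1/0.234981 = 4.2557.
The moving clock records proper time: Δτ = Δt/γ = 29000/4.2557 = 6810 minutes.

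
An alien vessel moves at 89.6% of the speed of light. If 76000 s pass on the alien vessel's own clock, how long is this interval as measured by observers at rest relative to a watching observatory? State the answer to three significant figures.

1.71×10^5 s

Lorentz factor: γ = (1 − 0.802816)^(−1/2) = 2.252.
Time dilation: Δt = γ·Δτ = 2.252 × 76000 = 1.71×10^5 s.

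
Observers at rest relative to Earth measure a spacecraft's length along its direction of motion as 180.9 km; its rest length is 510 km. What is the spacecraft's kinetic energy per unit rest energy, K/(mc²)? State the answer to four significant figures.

1.819

Length contraction gives γ = L₀/L = 510/180.9 = 2.81924.
Since K = (γ−1)mc², K/(mc²) = 2.81924 − 1 = 1.819.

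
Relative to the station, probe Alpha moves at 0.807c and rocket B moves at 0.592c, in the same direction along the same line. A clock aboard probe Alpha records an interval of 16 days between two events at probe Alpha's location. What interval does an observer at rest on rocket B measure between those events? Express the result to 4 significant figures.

Speed of probe Alpha in rocket B's frame: u = (v_A − v_B)/(1 − v_A v_B/c²) = (0.807 − 0.592)/(1 − 0.807×0.592) = 0.215/0.522256 = 0.41168; |u| = 0.41168c.
γ for this relative speed: γ = 1/√(1 − 0.16948) = 1.0973.
Probe Alpha's interval is proper; time dilation gives Δt_B = γΔτ = 1.0973 × 16 days = 17.56 days.

17.56 days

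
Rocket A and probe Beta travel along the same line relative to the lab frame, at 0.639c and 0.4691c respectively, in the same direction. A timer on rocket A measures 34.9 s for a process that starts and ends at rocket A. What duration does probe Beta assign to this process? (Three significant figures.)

36.0 s

Transform rocket A's velocity into probe Beta's frame: (0.639 − 0.4691)/(1 − 0.639·0.4691) = 0.1699/0.7002451, so the relative speed is 0.24263c.
At |u| = 0.24263c, γ = (1 − 0.0588693)^(−1/2) = 1.0308.
The clock on rocket A records proper time, so probe Beta measures Δt = γΔτ = 1.0308 × 34.9 = 36.0 s.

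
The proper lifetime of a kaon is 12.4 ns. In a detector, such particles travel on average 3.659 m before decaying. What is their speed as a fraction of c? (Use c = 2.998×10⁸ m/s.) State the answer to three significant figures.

Let x = d/(cτ) = 3.659 m / (2.998×10⁸ m/s × 1.240×10^-8 s) = 0.98426. Since d = βγcτ, x = βγ = β/√(1−β²).
Solving: β² = x²/(1+x²) = 0.968768/1.968768 = 0.492068, so β = 0.701.

0.701c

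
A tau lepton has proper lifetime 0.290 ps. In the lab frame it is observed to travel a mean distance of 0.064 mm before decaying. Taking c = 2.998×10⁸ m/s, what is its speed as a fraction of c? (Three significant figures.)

0.593c

Let x = d/(cτ) = 6.400×10^-5 m / (2.998×10⁸ m/s × 2.900×10^-13 s) = 0.73612. Since d = βγcτ, x = βγ = β/√(1−β²).
Solving: β² = x²/(1+x²) = 0.541873/1.541873 = 0.351438, so β = 0.593.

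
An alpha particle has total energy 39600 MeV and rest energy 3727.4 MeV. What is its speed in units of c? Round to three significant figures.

Total energy E = γmc² gives γ = 39600/3727.4 = 10.624.
Hence β = √(1 − 1/γ²) = √(1 − 0.0088598) = √0.9911402 = 0.996.

0.996c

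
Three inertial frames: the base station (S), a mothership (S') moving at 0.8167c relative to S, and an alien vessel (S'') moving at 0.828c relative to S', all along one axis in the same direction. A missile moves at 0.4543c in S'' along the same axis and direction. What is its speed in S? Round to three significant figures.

0.993c

Compose velocities in two stages. Stage 1 (into S'): u₁ = (0.4543+0.828)/(1+0.4543×0.828) = 0.9318.
Stage 2 (into S): u = (0.9318+0.8167)/(1+0.9318×0.8167) = 0.9929, so the speed is 0.993c.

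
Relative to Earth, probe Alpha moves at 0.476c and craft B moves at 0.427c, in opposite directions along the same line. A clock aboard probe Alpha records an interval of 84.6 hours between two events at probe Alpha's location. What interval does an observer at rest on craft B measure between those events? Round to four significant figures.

128.0 hours

Speed of probe Alpha in craft B's frame: u = (v_A + v_B)/(1 + v_A v_B/c²) = (0.476 + 0.427)/(1 + 0.476×0.427) = 0.903/1.203252 = 0.75047; |u| = 0.75047c.
γ for this relative speed: γ = 1/√(1 − 0.563205) = 1.5131.
The clock on probe Alpha records proper time, so craft B measures Δt = γΔτ = 1.5131 × 84.6 = 128.0 hours.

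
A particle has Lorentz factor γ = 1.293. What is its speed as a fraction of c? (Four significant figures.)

β = √(1 − 1/γ²) = √(1 − 1/1.671849) = √0.40186 = 0.6339.

0.6339c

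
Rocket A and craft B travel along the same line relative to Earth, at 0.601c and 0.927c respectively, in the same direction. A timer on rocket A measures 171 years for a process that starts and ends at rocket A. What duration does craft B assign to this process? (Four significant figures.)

252.6 years

Speed of rocket A in craft B's frame: u = (v_A − v_B)/(1 − v_A v_B/c²) = (0.601 − 0.927)/(1 − 0.601×0.927) = −0.326/0.442873 = −0.7361; |u| = 0.7361c.
γ for this relative speed: γ = 1/√(1 − 0.541843) = 1.4774.
The clock on rocket A records proper time, so craft B measures Δt = γΔτ = 1.4774 × 171 = 252.6 years.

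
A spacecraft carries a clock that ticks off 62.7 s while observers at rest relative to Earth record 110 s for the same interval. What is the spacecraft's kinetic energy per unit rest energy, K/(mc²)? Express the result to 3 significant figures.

From Δt = γΔτ: γ = 110/62.7 = 1.75439.
Since K = (γ−1)mc², K/(mc²) = 1.75439 − 1 = 0.754.

0.754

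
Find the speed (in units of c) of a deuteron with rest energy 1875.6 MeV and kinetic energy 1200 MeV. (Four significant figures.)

K = (γ−1)mc², so γ = 1 + 1200/1875.6 = 1.6398.
Then v/c = √(1 − γ⁻²) = √(1 − 0.371893) = √0.628107 = 0.7925.

0.7925c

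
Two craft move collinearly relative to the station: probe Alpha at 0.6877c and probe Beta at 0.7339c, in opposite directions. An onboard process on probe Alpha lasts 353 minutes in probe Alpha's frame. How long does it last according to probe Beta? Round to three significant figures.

Transform probe Alpha's velocity into probe Beta's frame: (0.6877 + 0.7339)/(1 + 0.6877·0.7339) = 1.4216/1.50470303, so the relative speed is 0.94477c.
γ for this relative speed: γ = 1/√(1 − 0.89259) = 3.0512.
The clock on probe Alpha records proper time, so probe Beta measures Δt = γΔτ = 3.0512 × 353 = 1080 minutes.

1080 minutes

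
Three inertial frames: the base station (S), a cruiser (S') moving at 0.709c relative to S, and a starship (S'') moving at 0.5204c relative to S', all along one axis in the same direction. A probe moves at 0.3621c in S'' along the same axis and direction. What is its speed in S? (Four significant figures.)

0.9509c

First combine the probe and starship (S''→S'): u₁ = (0.3621 + 0.5204)/(1 + 0.3621×0.5204) = 0.8825/1.18843684 = 0.74257.
Then combine with the cruiser (S'→S): u = (0.74257 + 0.709)/(1 + 0.74257×0.709) = 1.45157/1.52648213 = 0.95092.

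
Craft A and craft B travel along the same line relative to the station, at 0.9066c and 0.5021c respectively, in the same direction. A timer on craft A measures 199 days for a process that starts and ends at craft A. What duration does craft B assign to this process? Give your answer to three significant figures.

Transform craft A's velocity into craft B's frame: (0.9066 − 0.5021)/(1 − 0.9066·0.5021) = 0.4045/0.54479614, so the relative speed is 0.74248c.
At |u| = 0.74248c, γ = (1 − 0.551277)^(−1/2) = 1.4928.
Craft A's interval is proper; time dilation gives Δt_B = γΔτ = 1.4928 × 199 days = 297 days.

297 days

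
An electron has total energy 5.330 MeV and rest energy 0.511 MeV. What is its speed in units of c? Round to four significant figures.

Total energy E = γmc² gives γ = 5.330/0.511 = 10.431.
Hence β = √(1 − 1/γ²) = √(1 − 0.00919069) = √0.99080931 = 0.9954.

0.9954c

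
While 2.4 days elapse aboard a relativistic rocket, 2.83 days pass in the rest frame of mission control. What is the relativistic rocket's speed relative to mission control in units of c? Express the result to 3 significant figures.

0.530c

γ = Δt/Δτ = 2.83/2.4 = 1.1792.
β = √(1 − 1/γ²) = √(1 − 0.719159) = √0.280841 = 0.530.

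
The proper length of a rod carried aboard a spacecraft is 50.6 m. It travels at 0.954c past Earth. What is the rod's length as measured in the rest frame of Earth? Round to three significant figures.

15.2 m

γ = 1/√(1 − β²) = 1/√(1 − 0.910116) = 1/√0.089884 = 1/0.299807 = 3.3355.
Length contraction: L = L₀/γ = 50.6/3.3355 = 15.2 m.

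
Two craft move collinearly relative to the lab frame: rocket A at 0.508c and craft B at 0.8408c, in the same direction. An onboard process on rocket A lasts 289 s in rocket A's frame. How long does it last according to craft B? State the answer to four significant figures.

The velocity of rocket A relative to craft B is (0.508 − 0.8408)c / (1 − 0.508×0.8408) = −0.58093c; relative speed 0.58093c.
γ for this relative speed: γ = 1/√(1 − 0.33748) = 1.2286.
The clock on rocket A records proper time, so craft B measures Δt = γΔτ = 1.2286 × 289 = 355.1 s.

355.1 s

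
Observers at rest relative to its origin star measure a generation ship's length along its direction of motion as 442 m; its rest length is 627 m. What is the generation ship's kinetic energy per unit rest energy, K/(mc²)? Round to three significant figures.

0.419

Length contraction gives γ = L₀/L = 627/442 = 1.41855.
K/(mc²) = γ − 1 = 1.41855 − 1 = 0.419.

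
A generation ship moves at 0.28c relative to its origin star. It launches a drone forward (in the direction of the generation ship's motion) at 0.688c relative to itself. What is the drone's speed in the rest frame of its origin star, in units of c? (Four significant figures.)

Relativistic velocity addition: u = (u' + v)/(1 + u'v/c²), with u' = 0.688c and v = 0.28c.
Numerator: 0.688 + 0.28 = 0.968. Denominator: 1 + (0.688)(0.28) = 1.19264.
u = 0.968/1.19264 = 0.81164, so the speed is 0.8116c.

0.8116c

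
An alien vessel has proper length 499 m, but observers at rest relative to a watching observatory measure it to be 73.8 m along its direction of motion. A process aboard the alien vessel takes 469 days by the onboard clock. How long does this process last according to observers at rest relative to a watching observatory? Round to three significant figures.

From L = L₀/γ: γ = 499/73.8 = 6.76152.
Δt = γΔτ = 6.76152 × 469 = 3170 days.

3170 days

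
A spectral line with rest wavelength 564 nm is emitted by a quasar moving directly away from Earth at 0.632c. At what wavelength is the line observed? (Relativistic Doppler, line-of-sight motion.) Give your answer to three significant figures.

Relativistic Doppler for wavelength: λ_obs = λ_src · √((1+β)/(1−β)).
With β = 0.632: factor = √(1.632/0.368) = 2.1059.
λ_obs = 564 × 2.1059 = 1190 nm.

1190 nm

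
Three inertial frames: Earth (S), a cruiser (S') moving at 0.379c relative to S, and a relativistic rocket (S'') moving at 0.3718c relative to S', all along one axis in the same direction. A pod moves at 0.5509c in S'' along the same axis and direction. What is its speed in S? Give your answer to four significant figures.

Apply u = (u'+v)/(1+u'v) twice. Pod in the cruiser frame: (0.5509+0.3718)/(1+0.5509·0.3718) = 0.9227/1.20482462 = 0.76584c.
That velocity, transformed to the rest frame of Earth: (0.76584+0.379)/(1+0.76584·0.379) = 1.14484/1.29025336 = 0.8873c.

0.8873c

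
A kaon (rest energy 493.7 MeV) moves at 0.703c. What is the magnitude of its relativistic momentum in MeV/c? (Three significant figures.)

488 MeV/c

γ = 1/√(1 − β²) = 1/√(1 − 0.494209) = 1/√0.505791 = 1/0.71119 = 1.4061.
Momentum: p = γβ·mc = 1.4061 × 0.703 × 493.7 MeV/c = 488 MeV/c.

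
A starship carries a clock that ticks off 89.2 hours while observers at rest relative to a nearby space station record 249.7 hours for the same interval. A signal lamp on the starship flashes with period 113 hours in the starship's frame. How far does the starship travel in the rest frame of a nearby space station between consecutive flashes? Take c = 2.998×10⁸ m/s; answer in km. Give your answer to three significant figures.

γ = Δt/Δτ = 249.7/89.2 = 2.79933.
β = √(1 − 1/γ²) = 0.93402. Lab-frame period = γτ = 2.79933×113 hours = 316.32 hours. Distance = βc × γτ = 0.93402 × 2.998×10⁸ m/s × 1138752 s = 3.1887×10^14 m = 3.19×10^11 km.

3.19×10^11 km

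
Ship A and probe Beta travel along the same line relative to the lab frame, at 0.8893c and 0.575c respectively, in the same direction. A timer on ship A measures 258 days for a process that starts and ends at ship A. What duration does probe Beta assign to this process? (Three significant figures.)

337 days

Transform ship A's velocity into probe Beta's frame: (0.8893 − 0.575)/(1 − 0.8893·0.575) = 0.3143/0.4886525, so the relative speed is 0.6432c.
γ for this relative speed: γ = 1/√(1 − 0.413706) = 1.306.
The clock on ship A records proper time, so probe Beta measures Δt = γΔτ = 1.306 × 258 = 337 days.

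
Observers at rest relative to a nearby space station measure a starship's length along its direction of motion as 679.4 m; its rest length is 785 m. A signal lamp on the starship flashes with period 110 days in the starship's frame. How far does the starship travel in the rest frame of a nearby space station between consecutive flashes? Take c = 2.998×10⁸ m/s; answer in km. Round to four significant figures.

From L = L₀/γ: γ = 785/679.4 = 1.15543.
β = √(1 − 1/γ²) = 0.50095. Lab-frame period = γτ = 1.15543×110 days = 127.1 days. Distance = βc × γτ = 0.50095 × 2.998×10⁸ m/s × 10981440 s = 1.6492×10^15 m = 1.649×10^12 km.

1.649×10^12 km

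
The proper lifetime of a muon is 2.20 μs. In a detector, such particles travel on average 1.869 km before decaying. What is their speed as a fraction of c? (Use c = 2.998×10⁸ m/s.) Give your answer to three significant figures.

0.943c

d = βγcτ ⇒ βγ = d/(cτ) = 1869 m / (659.56 m) = 2.8337.
β = (βγ)/√(1+(βγ)²) = 2.8337/√9.02986 = 0.943.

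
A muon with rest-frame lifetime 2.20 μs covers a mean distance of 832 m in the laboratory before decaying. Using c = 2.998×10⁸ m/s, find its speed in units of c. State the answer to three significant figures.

0.784c

d = βγcτ ⇒ βγ = d/(cτ) = 832.0 m / (659.56 m) = 1.2614.
β = (βγ)/√(1+(βγ)²) = 1.2614/√2.59113 = 0.784.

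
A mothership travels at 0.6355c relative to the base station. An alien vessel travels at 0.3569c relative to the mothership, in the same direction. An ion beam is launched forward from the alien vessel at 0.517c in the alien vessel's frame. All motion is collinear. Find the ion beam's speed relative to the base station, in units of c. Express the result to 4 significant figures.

0.9349c

Compose velocities in two stages. Stage 1 (into S'): u₁ = (0.517+0.3569)/(1+0.517×0.3569) = 0.73777.
Stage 2 (into S): u = (0.73777+0.6355)/(1+0.73777×0.6355) = 0.93493, so the speed is 0.9349c.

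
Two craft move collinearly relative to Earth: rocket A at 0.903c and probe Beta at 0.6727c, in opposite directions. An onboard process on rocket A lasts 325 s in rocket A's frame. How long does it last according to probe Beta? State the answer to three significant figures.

1640 s

The velocity of rocket A relative to probe Beta is (0.903 + 0.6727)c / (1 + 0.903×0.6727) = 0.98025c; relative speed 0.98025c.
At |u| = 0.98025c, γ = (1 − 0.96089)^(−1/2) = 5.0566.
Rocket A's interval is proper; time dilation gives Δt_B = γΔτ = 5.0566 × 325 s = 1640 s.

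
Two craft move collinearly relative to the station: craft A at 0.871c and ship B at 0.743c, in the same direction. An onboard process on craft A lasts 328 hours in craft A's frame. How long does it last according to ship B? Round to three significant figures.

The velocity of craft A relative to ship B is (0.871 − 0.743)c / (1 − 0.871×0.743) = 0.36276c; relative speed 0.36276c.
γ for this relative speed: γ = 1/√(1 − 0.131595) = 1.0731.
Craft A's interval is proper; time dilation gives Δt_B = γΔτ = 1.0731 × 328 hours = 352 hours.

352 hours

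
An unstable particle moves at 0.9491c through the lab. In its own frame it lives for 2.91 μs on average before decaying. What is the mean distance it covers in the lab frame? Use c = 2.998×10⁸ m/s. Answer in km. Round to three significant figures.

2.63 km

β² = 0.90079081, so γ = 1/√0.09920919 = 3.1749.
Lab-frame lifetime: Δt = γτ = 3.1749 × 2.91 μs = 9.239 μs.
Distance: d = vΔt = 0.9491 × 2.998×10⁸ m/s × 9.2390×10^-6 s = 2630 m = 2.63 km.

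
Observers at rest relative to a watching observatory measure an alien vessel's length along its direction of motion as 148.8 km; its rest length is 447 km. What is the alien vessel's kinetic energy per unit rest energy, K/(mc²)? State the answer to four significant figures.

Length contraction gives γ = L₀/L = 447/148.8 = 3.00403.
Since K = (γ−1)mc², K/(mc²) = 3.00403 − 1 = 2.004.

2.004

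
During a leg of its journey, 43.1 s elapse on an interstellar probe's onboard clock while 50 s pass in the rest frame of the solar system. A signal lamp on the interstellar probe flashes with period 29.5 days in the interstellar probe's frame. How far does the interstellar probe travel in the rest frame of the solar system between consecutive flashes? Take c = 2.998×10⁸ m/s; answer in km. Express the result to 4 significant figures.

γ = Δt/Δτ = 50/43.1 = 1.16009.
β = √(1 − 1/γ²) = 0.5069. Lab-frame period = γτ = 1.16009×29.5 days = 34.223 days. Distance = βc × γτ = 0.5069 × 2.998×10⁸ m/s × 2956867.2 s = 4.4935×10^14 m = 4.494×10^11 km.

4.494×10^11 km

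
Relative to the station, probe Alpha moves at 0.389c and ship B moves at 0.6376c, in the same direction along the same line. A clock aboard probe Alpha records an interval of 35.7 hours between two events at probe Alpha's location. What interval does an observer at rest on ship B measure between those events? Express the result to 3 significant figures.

Transform probe Alpha's velocity into ship B's frame: (0.389 − 0.6376)/(1 − 0.389·0.6376) = −0.2486/0.7519736, so the relative speed is 0.3306c.
γ for this relative speed: γ = 1/√(1 − 0.109296) = 1.0596.
Probe Alpha's interval is proper; time dilation gives Δt_B = γΔτ = 1.0596 × 35.7 hours = 37.8 hours.

37.8 hours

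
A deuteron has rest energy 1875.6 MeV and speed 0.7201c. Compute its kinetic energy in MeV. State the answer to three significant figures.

With β = 0.7201, γ = 1/√(1 − 0.7201²) = 1/√0.48145599 = 1.44119.
Kinetic energy: K = (γ − 1)mc² = (1.44119 − 1) × 1875.6 MeV = 0.44119 × 1875.6 = 827 MeV.

827 MeV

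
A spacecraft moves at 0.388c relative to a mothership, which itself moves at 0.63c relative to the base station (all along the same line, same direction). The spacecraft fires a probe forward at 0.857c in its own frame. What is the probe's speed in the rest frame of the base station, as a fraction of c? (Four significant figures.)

0.9847c

Compose velocities in two stages. Stage 1 (into S'): u₁ = (0.857+0.388)/(1+0.857×0.388) = 0.93432.
Stage 2 (into S): u = (0.93432+0.63)/(1+0.93432×0.63) = 0.9847, so the speed is 0.9847c.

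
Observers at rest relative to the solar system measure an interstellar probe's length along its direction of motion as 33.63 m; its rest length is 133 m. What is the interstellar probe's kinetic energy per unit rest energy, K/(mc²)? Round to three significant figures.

2.95

γ = L₀/L = 133/33.63 = 3.9548.
K/(mc²) = γ − 1 = 3.9548 − 1 = 2.95.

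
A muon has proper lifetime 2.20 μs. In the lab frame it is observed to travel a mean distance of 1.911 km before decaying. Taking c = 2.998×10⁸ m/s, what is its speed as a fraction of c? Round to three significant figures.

0.945c

Let x = d/(cτ) = 1911 m / (2.998×10⁸ m/s × 2.200×10^-6 s) = 2.8974. Since d = βγcτ, x = βγ = β/√(1−β²).
Solving: β² = x²/(1+x²) = 8.39493/9.39493 = 0.89356, so β = 0.945.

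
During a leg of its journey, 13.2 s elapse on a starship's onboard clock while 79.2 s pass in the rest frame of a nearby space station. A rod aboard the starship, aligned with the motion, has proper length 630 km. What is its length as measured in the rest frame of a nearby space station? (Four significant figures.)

105.0 km

The time-dilation ratio gives γ = 79.2/13.2 = 6.
The rod contracts by the same γ: 630 km / 6 = 105.0 km.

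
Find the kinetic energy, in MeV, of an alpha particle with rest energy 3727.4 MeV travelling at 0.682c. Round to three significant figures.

1370 MeV

β² = 0.465124, so γ = 1/√0.534876 = 1.36733.
Kinetic energy: K = (γ − 1)mc² = (1.36733 − 1) × 3727.4 MeV = 0.36733 × 3727.4 = 1370 MeV.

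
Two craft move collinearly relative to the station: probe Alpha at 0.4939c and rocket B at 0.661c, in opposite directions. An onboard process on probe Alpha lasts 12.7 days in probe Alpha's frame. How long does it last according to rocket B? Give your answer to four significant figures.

25.82 days

Speed of probe Alpha in rocket B's frame: u = (v_A + v_B)/(1 + v_A v_B/c²) = (0.4939 + 0.661)/(1 + 0.4939×0.661) = 1.1549/1.3264679 = 0.87066; |u| = 0.87066c.
γ for this relative speed: γ = 1/√(1 − 0.758049) = 2.033.
Probe Alpha's interval is proper; time dilation gives Δt_B = γΔτ = 2.033 × 12.7 days = 25.82 days.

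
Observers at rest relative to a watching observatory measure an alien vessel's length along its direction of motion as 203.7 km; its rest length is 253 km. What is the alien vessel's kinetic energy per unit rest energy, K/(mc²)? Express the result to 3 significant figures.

0.242

γ = L₀/L = 253/203.7 = 1.24202.
K/(mc²) = γ − 1 = 1.24202 − 1 = 0.242.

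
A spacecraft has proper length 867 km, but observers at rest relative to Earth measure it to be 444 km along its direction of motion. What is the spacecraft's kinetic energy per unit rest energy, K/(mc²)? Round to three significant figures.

Length contraction gives γ = L₀/L = 867/444 = 1.9527.
K/(mc²) = γ − 1 = 1.9527 − 1 = 0.953.

0.953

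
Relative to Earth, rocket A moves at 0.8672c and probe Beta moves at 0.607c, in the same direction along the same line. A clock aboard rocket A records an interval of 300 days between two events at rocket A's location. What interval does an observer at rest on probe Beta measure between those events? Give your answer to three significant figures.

359 days

Transform rocket A's velocity into probe Beta's frame: (0.8672 − 0.607)/(1 − 0.8672·0.607) = 0.2602/0.4736096, so the relative speed is 0.5494c.
γ for this relative speed: γ = 1/√(1 − 0.30184) = 1.1968.
The clock on rocket A records proper time, so probe Beta measures Δt = γΔτ = 1.1968 × 300 = 359 days.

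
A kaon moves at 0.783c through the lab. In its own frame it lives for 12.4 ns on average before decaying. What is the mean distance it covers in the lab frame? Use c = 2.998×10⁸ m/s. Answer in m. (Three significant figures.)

4.68 m

γ = 1/√(1 − β²) = 1/√(1 − 0.613089) = 1/√0.386911 = 1/0.622022 = 1.6077.
Lab-frame lifetime: Δt = γτ = 1.6077 × 12.4 ns = 19.935 ns.
Distance: d = vΔt = 0.783 × 2.998×10⁸ m/s × 1.9935×10^-8 s = 4.68 m.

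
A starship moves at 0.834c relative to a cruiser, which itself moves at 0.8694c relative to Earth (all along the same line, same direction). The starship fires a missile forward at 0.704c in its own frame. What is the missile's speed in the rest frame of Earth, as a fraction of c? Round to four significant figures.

First combine the missile and starship (S''→S'): u₁ = (0.704 + 0.834)/(1 + 0.704×0.834) = 1.538/1.587136 = 0.96904.
Then combine with the cruiser (S'→S): u = (0.96904 + 0.8694)/(1 + 0.96904×0.8694) = 1.83844/1.842483376 = 0.99781.

0.9978c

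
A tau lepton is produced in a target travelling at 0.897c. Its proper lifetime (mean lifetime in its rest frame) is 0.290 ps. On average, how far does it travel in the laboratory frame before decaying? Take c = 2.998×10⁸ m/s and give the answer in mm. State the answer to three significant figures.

β² = 0.804609, so γ = 1/√0.195391 = 2.2623.
Lab-frame lifetime: Δt = γτ = 2.2623 × 0.290 ps = 0.65607 ps.
Distance: d = vΔt = 0.897 × 2.998×10⁸ m/s × 6.5607×10^-13 s = 1.76×10^-4 m = 0.176 mm.

0.176 mm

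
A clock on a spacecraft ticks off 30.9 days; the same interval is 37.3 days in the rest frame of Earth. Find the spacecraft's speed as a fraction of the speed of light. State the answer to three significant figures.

γ = Δt/Δτ = 37.3/30.9 = 1.2071.
β = √(1 − 1/γ²) = √(1 − 0.686299) = √0.313701 = 0.560.

0.560c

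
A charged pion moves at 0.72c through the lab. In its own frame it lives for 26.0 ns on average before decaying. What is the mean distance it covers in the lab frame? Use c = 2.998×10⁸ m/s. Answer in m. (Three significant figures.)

γ = 1/√(1 − β²) = 1/√(1 − 0.5184) = 1/√0.4816 = 1/0.693974 = 1.441.
Lab-frame lifetime: Δt = γτ = 1.441 × 26.0 ns = 37.466 ns.
Distance: d = vΔt = 0.72 × 2.998×10⁸ m/s × 3.7466×10^-8 s = 8.09 m.

8.09 m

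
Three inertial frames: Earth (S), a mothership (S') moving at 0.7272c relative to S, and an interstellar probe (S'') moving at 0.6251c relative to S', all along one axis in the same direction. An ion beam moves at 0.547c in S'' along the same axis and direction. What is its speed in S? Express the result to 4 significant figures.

Apply u = (u'+v)/(1+u'v) twice. Ion beam in the mothership frame: (0.547+0.6251)/(1+0.547·0.6251) = 1.1721/1.3419297 = 0.87344c.
That velocity, transformed to the rest frame of Earth: (0.87344+0.7272)/(1+0.87344·0.7272) = 1.60064/1.635165568 = 0.97889c.

0.9789c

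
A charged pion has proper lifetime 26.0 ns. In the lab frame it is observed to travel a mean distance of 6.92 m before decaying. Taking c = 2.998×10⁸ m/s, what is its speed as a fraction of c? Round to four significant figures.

Let x = d/(cτ) = 6.920 m / (2.998×10⁸ m/s × 2.600×10^-8 s) = 0.88777. Since d = βγcτ, x = βγ = β/√(1−β²).
Solving: β² = x²/(1+x²) = 0.788136/1.788136 = 0.440758, so β = 0.6639.

0.6639c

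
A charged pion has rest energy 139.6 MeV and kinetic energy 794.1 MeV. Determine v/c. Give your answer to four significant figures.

K = (γ−1)mc², so γ = 1 + 794.1/139.6 = 6.6884.
Then v/c = √(1 − γ⁻²) = √(1 − 0.022354) = √0.977646 = 0.9888.

0.9888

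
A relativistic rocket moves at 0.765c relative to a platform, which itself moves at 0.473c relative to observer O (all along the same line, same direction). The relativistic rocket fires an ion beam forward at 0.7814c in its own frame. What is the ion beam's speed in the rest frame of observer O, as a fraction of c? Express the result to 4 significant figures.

0.9884c

Apply u = (u'+v)/(1+u'v) twice. Ion beam in the platform frame: (0.7814+0.765)/(1+0.7814·0.765) = 1.5464/1.597771 = 0.96785c.
That velocity, transformed to the rest frame of observer O: (0.96785+0.473)/(1+0.96785·0.473) = 1.44085/1.45779305 = 0.98838c.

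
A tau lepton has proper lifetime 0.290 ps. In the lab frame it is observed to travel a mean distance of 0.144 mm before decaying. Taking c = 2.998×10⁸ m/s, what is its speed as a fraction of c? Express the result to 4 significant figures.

Let x = d/(cτ) = 1.440×10^-4 m / (2.998×10⁸ m/s × 2.900×10^-13 s) = 1.6563. Since d = βγcτ, x = βγ = β/√(1−β²).
Solving: β² = x²/(1+x²) = 2.74333/3.74333 = 0.732858, so β = 0.8561.

0.8561c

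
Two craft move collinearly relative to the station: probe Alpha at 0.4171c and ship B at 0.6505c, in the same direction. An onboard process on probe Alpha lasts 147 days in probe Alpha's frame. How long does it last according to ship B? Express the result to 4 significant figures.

The velocity of probe Alpha relative to ship B is (0.4171 − 0.6505)c / (1 − 0.4171×0.6505) = −0.32031c; relative speed 0.32031c.
At |u| = 0.32031c, γ = (1 − 0.102598)^(−1/2) = 1.0556.
The clock on probe Alpha records proper time, so ship B measures Δt = γΔτ = 1.0556 × 147 = 155.2 days.

155.2 days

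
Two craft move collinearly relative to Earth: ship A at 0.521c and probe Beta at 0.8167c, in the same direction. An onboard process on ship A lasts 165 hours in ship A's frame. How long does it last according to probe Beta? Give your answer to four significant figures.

192.5 hours

The velocity of ship A relative to probe Beta is (0.521 − 0.8167)c / (1 − 0.521×0.8167) = −0.51471c; relative speed 0.51471c.
At |u| = 0.51471c, γ = (1 − 0.264926)^(−1/2) = 1.1664.
Ship A's interval is proper; time dilation gives Δt_B = γΔτ = 1.1664 × 165 hours = 192.5 hours.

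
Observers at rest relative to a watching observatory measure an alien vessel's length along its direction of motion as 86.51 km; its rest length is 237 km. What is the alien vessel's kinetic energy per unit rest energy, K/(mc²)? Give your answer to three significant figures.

1.74

γ = L₀/L = 237/86.51 = 2.73957.
Since K = (γ−1)mc², K/(mc²) = 2.73957 − 1 = 1.74.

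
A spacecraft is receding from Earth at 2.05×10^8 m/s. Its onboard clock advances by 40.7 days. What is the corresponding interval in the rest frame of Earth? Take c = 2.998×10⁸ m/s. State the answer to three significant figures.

β = v/c = (2.05×10^8 m/s)/(2.998×10⁸ m/s) = 0.683789.
γ = 1/√(1 − β²) = 1/√(1 − 0.4675674) = 1/√0.5324326 = 1/0.72968 = 1.3705.
Time dilation: Δt = γ·Δτ = 1.3705 × 40.7 = 55.8 days.

55.8 days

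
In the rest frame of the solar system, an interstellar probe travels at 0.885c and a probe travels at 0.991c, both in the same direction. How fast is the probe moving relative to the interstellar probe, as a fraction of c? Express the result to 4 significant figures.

Transform to the interstellar probe's frame: u' = (u − v)/(1 − uv/c²).
u' = (0.991 − 0.885)/(1 − 0.991×0.885) = 0.106/0.122965 = 0.86203.
Speed in the interstellar probe's frame: 0.8620c (in the same direction).

0.8620c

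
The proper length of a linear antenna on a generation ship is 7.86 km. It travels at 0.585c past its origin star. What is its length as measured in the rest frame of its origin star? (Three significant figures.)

With β = 0.585, γ = 1/√(1 − 0.585²) = 1/√0.657775 = 1.233.
Length contraction: L = L₀/γ = 7.86/1.233 = 6.37 km.

6.37 km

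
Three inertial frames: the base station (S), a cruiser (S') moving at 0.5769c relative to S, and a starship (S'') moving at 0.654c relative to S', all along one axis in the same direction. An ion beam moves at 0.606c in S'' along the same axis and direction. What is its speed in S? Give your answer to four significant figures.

First combine the ion beam and starship (S''→S'): u₁ = (0.606 + 0.654)/(1 + 0.606×0.654) = 1.26/1.396324 = 0.90237.
Then combine with the cruiser (S'→S): u = (0.90237 + 0.5769)/(1 + 0.90237×0.5769) = 1.47927/1.520577253 = 0.97283.

0.9728c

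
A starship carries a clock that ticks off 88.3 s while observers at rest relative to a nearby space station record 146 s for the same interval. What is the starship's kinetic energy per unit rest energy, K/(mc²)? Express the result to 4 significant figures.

From Δt = γΔτ: γ = 146/88.3 = 1.65345.
K/(mc²) = γ − 1 = 1.65345 − 1 = 0.6535.

0.6535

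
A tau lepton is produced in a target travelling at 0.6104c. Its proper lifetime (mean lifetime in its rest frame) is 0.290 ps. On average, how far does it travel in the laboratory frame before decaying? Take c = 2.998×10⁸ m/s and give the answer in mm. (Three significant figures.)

0.0670 mm

With β = 0.6104, γ = 1/√(1 − 0.6104²) = 1/√0.62741184 = 1.2625.
Lab-frame lifetime: Δt = γτ = 1.2625 × 0.290 ps = 0.36612 ps.
Distance: d = vΔt = 0.6104 × 2.998×10⁸ m/s × 3.6612×10^-13 s = 6.70×10^-5 m = 0.0670 mm.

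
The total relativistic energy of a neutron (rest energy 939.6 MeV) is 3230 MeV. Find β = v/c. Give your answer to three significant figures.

0.957

Total energy E = γmc² gives γ = 3230/939.6 = 3.4376.
Hence β = √(1 − 1/γ²) = √(1 − 0.0846232) = √0.9153768 = 0.957.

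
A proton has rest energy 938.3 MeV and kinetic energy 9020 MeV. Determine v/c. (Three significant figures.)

0.996

γ = 1 + K/(mc²) = 1 + 9020/938.3 = 10.613.
β = √(1 − 1/γ²) = √(1 − 0.00887817) = √0.99112183 = 0.996.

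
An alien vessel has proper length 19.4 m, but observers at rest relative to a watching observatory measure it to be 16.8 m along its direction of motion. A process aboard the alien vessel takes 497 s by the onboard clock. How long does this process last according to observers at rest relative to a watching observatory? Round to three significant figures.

γ = L₀/L = 19.4/16.8 = 1.15476.
Δt = γΔτ = 1.15476 × 497 = 574 s.

574 s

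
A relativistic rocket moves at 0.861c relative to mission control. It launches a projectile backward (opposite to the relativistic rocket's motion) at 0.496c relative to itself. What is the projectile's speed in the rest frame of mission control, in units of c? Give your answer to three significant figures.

Relativistic velocity addition: u = (u' + v)/(1 + u'v/c²), with u' = −0.496c and v = 0.861c.
Numerator: −0.496 + 0.861 = 0.365. Denominator: 1 + (−0.496)(0.861) = 0.572944.
u = 0.365/0.572944 = 0.63706, so the speed is 0.637c.

0.637c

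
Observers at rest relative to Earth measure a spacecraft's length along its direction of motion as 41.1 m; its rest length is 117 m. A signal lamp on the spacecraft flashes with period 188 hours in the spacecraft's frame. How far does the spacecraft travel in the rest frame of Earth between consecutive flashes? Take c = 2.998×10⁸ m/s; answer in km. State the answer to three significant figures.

Length contraction gives γ = L₀/L = 117/41.1 = 2.84672.
β = √(1 − 1/γ²) = 0.93627. Lab-frame period = γτ = 2.84672×188 hours = 535.18 hours. Distance = βc × γτ = 0.93627 × 2.998×10⁸ m/s × 1926648 s = 5.4080×10^14 m = 5.41×10^11 km.

5.41×10^11 km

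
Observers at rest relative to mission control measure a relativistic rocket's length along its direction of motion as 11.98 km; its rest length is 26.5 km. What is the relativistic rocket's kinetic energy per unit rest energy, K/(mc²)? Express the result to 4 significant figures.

From L = L₀/γ: γ = 26.5/11.98 = 2.21202.
K/(mc²) = γ − 1 = 2.21202 − 1 = 1.212.

1.212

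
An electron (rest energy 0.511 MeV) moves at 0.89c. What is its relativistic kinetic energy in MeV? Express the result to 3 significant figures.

0.610 MeV

γ = 1/√(1 − β²) = 1/√(1 − 0.7921) = 1/√0.2079 = 1/0.455961 = 2.1932.
Kinetic energy: K = (γ − 1)mc² = (2.1932 − 1) × 0.511 MeV = 1.1932 × 0.511 = 0.610 MeV.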